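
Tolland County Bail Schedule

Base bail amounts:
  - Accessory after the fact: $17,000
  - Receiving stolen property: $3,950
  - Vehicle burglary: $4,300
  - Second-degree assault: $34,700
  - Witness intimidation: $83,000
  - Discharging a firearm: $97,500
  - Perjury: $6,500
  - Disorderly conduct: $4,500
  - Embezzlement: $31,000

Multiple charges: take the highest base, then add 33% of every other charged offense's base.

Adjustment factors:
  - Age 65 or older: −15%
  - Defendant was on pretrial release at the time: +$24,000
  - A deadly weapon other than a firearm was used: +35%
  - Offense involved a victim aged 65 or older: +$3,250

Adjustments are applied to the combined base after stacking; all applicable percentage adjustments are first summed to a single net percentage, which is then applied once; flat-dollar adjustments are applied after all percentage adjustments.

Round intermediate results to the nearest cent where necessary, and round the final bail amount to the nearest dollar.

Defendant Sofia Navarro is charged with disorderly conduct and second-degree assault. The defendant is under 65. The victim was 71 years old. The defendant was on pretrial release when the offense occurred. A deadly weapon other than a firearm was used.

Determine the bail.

Base amounts from the schedule: disorderly conduct $4,500; second-degree assault $34,700.
Stacking rule: highest base plus 33% of each additional charge. Highest is second-degree assault at $34,700. Additional: $4,500 × 33% = $1,485. Combined base = $34,700 + $1,485 = $36,185.
A deadly weapon other than a firearm was used (+35%): $36,185 × 1.35 = $48,849.75.
Defendant was on pretrial release at the time (+$24,000 flat): $48,849.75 + $24,000 = $72,849.75.
Offense involved a victim aged 65 or older (+$3,250 flat): $72,849.75 + $3,250 = $76,099.75.
Rounded to the nearest dollar: $76,100.

$76,100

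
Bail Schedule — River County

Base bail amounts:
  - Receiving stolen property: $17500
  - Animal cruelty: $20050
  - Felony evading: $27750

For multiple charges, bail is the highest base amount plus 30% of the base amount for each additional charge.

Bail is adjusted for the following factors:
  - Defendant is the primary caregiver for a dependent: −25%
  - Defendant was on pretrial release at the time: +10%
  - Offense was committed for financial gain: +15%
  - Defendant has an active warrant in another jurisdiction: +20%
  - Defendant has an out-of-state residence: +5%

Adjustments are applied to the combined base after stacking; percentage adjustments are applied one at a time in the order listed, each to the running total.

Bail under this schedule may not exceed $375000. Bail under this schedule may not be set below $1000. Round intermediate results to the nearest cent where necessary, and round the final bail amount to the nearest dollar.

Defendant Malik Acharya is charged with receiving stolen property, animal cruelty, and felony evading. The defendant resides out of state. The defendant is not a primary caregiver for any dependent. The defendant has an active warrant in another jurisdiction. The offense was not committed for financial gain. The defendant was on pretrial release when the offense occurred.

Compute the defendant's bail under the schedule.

$54075

Base amounts from the schedule: receiving stolen property $17500; animal cruelty $20050; felony evading $27750.
Stacking rule: highest base plus 30% of each additional charge. Highest is felony evading at $27750. Additional: $17500 × 30% = $5250; $20050 × 30% = $6015. Combined base = $27750 + $11265 = $39015.
Defendant was on pretrial release at the time (+10%): $39015 × 1.1 = $42916.50.
Defendant has an active warrant in another jurisdiction (+20%): $42916.50 × 1.2 = $51499.80.
Defendant has an out-of-state residence (+5%): $51499.80 × 1.05 = $54074.79.
$54074.79 is within the $375000 maximum.
$54074.79 is at or above the $1000 minimum.
Rounded to the nearest dollar: $54075.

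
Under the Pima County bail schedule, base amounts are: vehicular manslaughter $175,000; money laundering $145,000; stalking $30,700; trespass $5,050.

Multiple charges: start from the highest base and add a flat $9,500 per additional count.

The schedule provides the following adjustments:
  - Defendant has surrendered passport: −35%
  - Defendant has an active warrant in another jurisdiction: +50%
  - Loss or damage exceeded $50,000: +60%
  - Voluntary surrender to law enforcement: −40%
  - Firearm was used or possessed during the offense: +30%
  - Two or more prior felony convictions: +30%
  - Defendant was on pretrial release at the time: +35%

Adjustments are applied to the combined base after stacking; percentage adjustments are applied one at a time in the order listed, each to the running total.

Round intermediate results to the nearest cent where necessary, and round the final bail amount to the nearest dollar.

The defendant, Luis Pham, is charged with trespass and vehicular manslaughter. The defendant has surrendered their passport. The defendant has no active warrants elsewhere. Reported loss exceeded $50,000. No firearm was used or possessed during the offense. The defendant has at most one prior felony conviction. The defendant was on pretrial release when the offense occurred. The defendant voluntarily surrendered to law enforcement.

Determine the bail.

Base amounts from the schedule: trespass $5,050; vehicular manslaughter $175,000.
Stacking rule: highest base plus $9,500 per additional charge. Highest is vehicular manslaughter at $175,000; 1 additional charge → +$9,500. Combined base = $184,500.
Defendant has surrendered passport (−35%): $184,500 × 0.65 = $119,925.
Loss or damage exceeded $50,000 (+60%): $119,925 × 1.6 = $191,880.
Voluntary surrender to law enforcement (−40%): $191,880 × 0.6 = $115,128.
Defendant was on pretrial release at the time (+35%): $115,128 × 1.35 = $155,422.80.
Rounded to the nearest dollar: $155,423.

$155,423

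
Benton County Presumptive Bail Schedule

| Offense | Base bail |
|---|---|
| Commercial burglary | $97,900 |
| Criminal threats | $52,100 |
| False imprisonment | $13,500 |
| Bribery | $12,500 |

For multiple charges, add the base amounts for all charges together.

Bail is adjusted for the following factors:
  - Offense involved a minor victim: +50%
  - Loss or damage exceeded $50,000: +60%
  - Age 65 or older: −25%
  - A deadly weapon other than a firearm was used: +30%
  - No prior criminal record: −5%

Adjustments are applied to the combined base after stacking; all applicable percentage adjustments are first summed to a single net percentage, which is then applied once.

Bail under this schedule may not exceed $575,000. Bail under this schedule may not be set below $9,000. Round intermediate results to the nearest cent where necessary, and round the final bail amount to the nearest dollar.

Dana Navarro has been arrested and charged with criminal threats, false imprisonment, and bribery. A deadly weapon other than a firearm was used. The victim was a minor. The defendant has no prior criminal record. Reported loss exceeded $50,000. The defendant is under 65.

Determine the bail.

$183,535

Base amounts from the schedule: criminal threats $52,100; false imprisonment $13,500; bribery $12,500.
Stacking rule: sum of all bases. $52,100 + $13,500 + $12,500 = $78,100.
Net percentage adjustment: +50% +60% +30% −5% = +135%. $78,100 × 2.35 = $183,535.
$183,535 is within the $575,000 maximum.
$183,535 is at or above the $9,000 minimum.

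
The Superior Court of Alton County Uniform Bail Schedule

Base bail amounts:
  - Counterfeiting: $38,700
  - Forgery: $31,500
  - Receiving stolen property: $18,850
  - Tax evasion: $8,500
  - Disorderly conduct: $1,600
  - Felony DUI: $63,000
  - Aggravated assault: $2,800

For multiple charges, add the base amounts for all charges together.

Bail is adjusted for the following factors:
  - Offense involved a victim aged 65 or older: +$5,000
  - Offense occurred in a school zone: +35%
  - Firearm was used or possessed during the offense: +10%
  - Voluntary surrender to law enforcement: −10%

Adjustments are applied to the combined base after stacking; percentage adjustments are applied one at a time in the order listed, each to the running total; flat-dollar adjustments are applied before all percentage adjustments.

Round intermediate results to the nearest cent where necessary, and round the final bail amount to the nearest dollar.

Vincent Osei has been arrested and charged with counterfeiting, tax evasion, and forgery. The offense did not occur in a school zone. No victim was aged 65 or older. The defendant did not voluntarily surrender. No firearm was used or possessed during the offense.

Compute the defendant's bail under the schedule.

Base amounts from the schedule: counterfeiting $38,700; tax evasion $8,500; forgery $31,500.
Stacking rule: sum of all bases. $38,700 + $8,500 + $31,500 = $78,700.
No adjustment factors apply to this defendant.

$78,700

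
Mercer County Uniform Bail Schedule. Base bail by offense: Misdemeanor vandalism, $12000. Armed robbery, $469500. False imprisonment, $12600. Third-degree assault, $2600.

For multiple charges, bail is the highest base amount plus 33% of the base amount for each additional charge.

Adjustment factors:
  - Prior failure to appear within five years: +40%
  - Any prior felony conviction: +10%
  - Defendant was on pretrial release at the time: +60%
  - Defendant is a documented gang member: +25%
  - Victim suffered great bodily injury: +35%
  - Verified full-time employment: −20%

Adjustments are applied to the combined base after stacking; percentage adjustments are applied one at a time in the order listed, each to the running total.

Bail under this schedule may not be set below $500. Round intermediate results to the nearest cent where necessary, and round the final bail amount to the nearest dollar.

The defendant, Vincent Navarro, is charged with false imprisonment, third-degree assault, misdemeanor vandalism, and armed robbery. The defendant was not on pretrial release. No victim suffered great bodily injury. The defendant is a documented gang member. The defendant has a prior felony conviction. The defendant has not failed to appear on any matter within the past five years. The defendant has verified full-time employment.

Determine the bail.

Base amounts from the schedule: false imprisonment $12600; third-degree assault $2600; misdemeanor vandalism $12000; armed robbery $469500.
Stacking rule: highest base plus 33% of each additional charge. Highest is armed robbery at $469500. Additional: $12600 × 33% = $4158; $2600 × 33% = $858; $12000 × 33% = $3960. Combined base = $469500 + $8976 = $478476.
Any prior felony conviction (+10%): $478476 × 1.1 = $526323.60.
Defendant is a documented gang member (+25%): $526323.60 × 1.25 = $657904.50.
Verified full-time employment (−20%): $657904.50 × 0.8 = $526323.60.
$526323.60 is at or above the $500 minimum.
Rounded to the nearest dollar: $526324.

$526324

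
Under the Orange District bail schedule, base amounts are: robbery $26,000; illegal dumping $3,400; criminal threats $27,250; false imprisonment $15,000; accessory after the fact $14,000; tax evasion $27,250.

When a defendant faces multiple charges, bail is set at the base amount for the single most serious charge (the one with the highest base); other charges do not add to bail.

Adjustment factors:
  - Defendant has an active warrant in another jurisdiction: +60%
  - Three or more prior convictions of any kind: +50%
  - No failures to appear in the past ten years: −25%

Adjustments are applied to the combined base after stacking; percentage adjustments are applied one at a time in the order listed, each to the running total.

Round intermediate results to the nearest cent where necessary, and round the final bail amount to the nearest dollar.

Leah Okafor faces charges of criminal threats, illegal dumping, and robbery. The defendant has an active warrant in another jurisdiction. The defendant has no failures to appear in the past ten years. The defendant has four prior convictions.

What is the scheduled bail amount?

$49,050

Base amounts from the schedule: criminal threats $27,250; illegal dumping $3,400; robbery $26,000.
Stacking rule: use the highest base only. Highest is criminal threats at $27,250. Combined base = $27,250.
Defendant has an active warrant in another jurisdiction (+60%): $27,250 × 1.6 = $43,600.
Three or more prior convictions of any kind (+50%): $43,600 × 1.5 = $65,400.
No failures to appear in the past ten years (−25%): $65,400 × 0.75 = $49,050.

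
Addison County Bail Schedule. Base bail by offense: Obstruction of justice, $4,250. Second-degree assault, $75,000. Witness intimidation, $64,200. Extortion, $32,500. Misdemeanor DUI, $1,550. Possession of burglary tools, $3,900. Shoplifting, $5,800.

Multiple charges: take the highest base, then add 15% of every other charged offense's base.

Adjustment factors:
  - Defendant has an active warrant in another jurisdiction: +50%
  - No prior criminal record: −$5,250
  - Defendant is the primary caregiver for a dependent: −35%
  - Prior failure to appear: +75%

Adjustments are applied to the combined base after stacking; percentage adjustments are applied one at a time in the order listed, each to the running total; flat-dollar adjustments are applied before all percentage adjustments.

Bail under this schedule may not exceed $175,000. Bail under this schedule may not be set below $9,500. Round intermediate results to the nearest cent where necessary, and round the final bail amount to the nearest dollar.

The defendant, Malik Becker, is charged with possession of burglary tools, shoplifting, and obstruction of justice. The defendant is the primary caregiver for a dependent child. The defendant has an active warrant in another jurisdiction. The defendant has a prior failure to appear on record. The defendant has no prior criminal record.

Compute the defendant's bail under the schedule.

Base amounts from the schedule: possession of burglary tools $3,900; shoplifting $5,800; obstruction of justice $4,250.
Stacking rule: highest base plus 15% of each additional charge. Highest is shoplifting at $5,800. Additional: $3,900 × 15% = $585; $4,250 × 15% = $637.50. Combined base = $5,800 + $1,222.50 = $7,022.50.
No prior criminal record (−$5,250 flat): $7,022.50 − $5,250 = $1,772.50.
Defendant has an active warrant in another jurisdiction (+50%): $1,772.50 × 1.5 = $2,658.75.
Defendant is the primary caregiver for a dependent (−35%): $2,658.75 × 0.65 = $1,728.19.
Prior failure to appear (+75%): $1,728.19 × 1.75 = $3,024.33.
$3,024.33 is within the $175,000 maximum.
Result $3,024.33 is below the minimum of $9,500; bail is set at the minimum $9,500.

$9,500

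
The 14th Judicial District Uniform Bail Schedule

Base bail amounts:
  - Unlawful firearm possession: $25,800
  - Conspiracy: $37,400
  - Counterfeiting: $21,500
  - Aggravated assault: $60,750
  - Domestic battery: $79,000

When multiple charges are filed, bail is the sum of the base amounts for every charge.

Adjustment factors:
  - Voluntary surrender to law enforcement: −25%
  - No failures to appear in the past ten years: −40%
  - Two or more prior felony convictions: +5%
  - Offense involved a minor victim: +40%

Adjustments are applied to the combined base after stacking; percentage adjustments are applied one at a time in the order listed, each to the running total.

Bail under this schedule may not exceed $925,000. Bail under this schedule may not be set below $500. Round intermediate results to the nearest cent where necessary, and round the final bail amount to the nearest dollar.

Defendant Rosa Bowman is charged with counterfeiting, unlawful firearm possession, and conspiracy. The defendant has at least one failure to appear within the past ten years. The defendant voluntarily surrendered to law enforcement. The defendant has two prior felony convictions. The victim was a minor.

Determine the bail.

Base amounts from the schedule: counterfeiting $21,500; unlawful firearm possession $25,800; conspiracy $37,400.
Stacking rule: sum of all bases. $21,500 + $25,800 + $37,400 = $84,700.
Voluntary surrender to law enforcement (−25%): $84,700 × 0.75 = $63,525.
Two or more prior felony convictions (+5%): $63,525 × 1.05 = $66,701.25.
Offense involved a minor victim (+40%): $66,701.25 × 1.4 = $93,381.75.
$93,381.75 is within the $925,000 maximum.
$93,381.75 is at or above the $500 minimum.
Rounded to the nearest dollar: $93,382.

$93,382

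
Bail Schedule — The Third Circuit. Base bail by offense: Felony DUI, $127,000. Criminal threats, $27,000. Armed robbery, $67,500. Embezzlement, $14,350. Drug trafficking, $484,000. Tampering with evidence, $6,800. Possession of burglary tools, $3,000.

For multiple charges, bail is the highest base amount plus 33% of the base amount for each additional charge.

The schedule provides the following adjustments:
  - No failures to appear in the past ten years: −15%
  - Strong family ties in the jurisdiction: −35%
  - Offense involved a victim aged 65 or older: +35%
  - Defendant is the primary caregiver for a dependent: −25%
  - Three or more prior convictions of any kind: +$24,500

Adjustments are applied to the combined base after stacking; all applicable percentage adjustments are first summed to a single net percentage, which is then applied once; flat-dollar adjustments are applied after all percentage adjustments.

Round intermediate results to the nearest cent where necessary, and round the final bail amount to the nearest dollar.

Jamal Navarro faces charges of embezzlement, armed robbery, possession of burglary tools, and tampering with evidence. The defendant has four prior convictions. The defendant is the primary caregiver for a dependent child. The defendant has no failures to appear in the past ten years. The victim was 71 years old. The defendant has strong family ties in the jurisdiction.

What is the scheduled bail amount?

$69,782

Base amounts from the schedule: embezzlement $14,350; armed robbery $67,500; possession of burglary tools $3,000; tampering with evidence $6,800.
Stacking rule: highest base plus 33% of each additional charge. Highest is armed robbery at $67,500. Additional: $14,350 × 33% = $4,735.50; $3,000 × 33% = $990; $6,800 × 33% = $2,244. Combined base = $67,500 + $7,969.50 = $75,469.50.
Net percentage adjustment: −15% −35% +35% −25% = −40%. $75,469.50 × 0.6 = $45,281.70.
Three or more prior convictions of any kind (+$24,500 flat): $45,281.70 + $24,500 = $69,781.70.
Rounded to the nearest dollar: $69,782.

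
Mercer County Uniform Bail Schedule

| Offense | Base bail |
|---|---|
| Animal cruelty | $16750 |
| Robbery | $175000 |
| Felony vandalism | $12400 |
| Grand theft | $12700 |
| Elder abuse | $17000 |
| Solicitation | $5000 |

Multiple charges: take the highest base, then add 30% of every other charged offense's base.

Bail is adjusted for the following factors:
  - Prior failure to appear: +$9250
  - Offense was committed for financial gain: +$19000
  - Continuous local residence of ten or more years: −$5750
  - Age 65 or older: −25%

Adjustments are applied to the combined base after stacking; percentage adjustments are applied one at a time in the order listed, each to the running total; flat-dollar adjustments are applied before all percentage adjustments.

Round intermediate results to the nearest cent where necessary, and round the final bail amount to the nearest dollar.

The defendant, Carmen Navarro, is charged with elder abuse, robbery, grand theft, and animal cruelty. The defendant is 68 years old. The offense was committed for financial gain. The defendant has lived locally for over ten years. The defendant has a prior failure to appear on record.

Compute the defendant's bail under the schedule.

$158576

Base amounts from the schedule: elder abuse $17000; robbery $175000; grand theft $12700; animal cruelty $16750.
Stacking rule: highest base plus 30% of each additional charge. Highest is robbery at $175000. Additional: $17000 × 30% = $5100; $12700 × 30% = $3810; $16750 × 30% = $5025. Combined base = $175000 + $13935 = $188935.
Prior failure to appear (+$9250 flat): $188935 + $9250 = $198185.
Offense was committed for financial gain (+$19000 flat): $198185 + $19000 = $217185.
Continuous local residence of ten or more years (−$5750 flat): $217185 − $5750 = $211435.
Age 65 or older (−25%): $211435 × 0.75 = $158576.25.
Rounded to the nearest dollar: $158576.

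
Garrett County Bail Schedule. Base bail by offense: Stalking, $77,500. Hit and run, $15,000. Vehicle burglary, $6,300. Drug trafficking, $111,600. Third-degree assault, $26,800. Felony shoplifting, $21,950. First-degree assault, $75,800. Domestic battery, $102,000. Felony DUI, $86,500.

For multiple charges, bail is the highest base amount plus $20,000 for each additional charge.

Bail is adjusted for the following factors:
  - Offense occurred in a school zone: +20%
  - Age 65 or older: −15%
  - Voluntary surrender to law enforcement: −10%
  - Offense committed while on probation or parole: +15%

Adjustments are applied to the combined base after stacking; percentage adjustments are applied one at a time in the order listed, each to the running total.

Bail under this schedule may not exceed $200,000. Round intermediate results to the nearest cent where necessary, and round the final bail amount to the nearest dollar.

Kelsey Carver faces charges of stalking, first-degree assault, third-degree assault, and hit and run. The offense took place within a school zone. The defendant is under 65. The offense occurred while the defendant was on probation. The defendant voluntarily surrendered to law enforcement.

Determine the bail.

Base amounts from the schedule: stalking $77,500; first-degree assault $75,800; third-degree assault $26,800; hit and run $15,000.
Stacking rule: highest base plus $20,000 per additional charge. Highest is stalking at $77,500; 3 additional charges → +$60,000. Combined base = $137,500.
Offense occurred in a school zone (+20%): $137,500 × 1.2 = $165,000.
Voluntary surrender to law enforcement (−10%): $165,000 × 0.9 = $148,500.
Offense committed while on probation or parole (+15%): $148,500 × 1.15 = $170,775.
$170,775 is within the $200,000 maximum.

$170,775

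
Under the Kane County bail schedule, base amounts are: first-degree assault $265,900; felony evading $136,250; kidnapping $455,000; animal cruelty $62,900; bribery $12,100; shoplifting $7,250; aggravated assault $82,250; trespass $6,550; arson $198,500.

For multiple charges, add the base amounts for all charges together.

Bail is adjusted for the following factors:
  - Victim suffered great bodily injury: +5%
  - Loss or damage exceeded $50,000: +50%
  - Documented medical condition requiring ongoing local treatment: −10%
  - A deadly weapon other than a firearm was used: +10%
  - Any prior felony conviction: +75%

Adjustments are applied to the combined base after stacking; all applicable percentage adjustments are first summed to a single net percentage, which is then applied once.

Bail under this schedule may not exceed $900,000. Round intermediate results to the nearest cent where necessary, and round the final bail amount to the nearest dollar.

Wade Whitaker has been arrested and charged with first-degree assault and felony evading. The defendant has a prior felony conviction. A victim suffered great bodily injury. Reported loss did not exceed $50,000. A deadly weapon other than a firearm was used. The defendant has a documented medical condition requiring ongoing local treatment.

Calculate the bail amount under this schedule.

Base amounts from the schedule: first-degree assault $265,900; felony evading $136,250.
Stacking rule: sum of all bases. $265,900 + $136,250 = $402,150.
Net percentage adjustment: +5% −10% +10% +75% = +80%. $402,150 × 1.8 = $723,870.
$723,870 is within the $900,000 maximum.

$723,870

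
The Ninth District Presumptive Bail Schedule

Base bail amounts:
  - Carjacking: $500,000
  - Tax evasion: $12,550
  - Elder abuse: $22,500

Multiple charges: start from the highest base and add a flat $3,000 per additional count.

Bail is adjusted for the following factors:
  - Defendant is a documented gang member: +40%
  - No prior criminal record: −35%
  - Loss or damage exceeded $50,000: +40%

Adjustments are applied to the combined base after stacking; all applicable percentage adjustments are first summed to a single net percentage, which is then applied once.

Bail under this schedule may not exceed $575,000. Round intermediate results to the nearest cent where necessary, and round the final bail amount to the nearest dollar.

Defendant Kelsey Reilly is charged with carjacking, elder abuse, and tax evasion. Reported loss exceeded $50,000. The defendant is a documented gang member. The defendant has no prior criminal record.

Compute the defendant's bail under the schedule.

Base amounts from the schedule: carjacking $500,000; elder abuse $22,500; tax evasion $12,550.
Stacking rule: highest base plus $3,000 per additional charge. Highest is carjacking at $500,000; 2 additional charges → +$6,000. Combined base = $506,000.
Net percentage adjustment: +40% −35% +40% = +45%. $506,000 × 1.45 = $733,700.
Result $733,700 exceeds the maximum of $575,000; bail is capped at $575,000.

$575,000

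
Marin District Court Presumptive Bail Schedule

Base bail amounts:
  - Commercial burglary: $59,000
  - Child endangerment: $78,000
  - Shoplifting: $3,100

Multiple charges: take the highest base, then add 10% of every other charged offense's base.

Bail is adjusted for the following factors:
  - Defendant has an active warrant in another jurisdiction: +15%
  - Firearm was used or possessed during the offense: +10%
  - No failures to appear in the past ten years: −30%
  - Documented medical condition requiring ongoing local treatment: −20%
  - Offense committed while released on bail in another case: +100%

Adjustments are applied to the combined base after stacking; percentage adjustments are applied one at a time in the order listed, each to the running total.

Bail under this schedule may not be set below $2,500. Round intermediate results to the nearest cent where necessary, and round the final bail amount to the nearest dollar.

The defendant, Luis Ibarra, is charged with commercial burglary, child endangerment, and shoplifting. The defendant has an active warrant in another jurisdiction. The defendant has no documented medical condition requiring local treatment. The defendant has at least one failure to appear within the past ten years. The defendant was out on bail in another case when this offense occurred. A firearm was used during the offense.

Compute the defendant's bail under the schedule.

Base amounts from the schedule: commercial burglary $59,000; child endangerment $78,000; shoplifting $3,100.
Stacking rule: highest base plus 10% of each additional charge. Highest is child endangerment at $78,000. Additional: $59,000 × 10% = $5,900; $3,100 × 10% = $310. Combined base = $78,000 + $6,210 = $84,210.
Defendant has an active warrant in another jurisdiction (+15%): $84,210 × 1.15 = $96,841.50.
Firearm was used or possessed during the offense (+10%): $96,841.50 × 1.1 = $106,525.65.
Offense committed while released on bail in another case (+100%): $106,525.65 × 2 = $213,051.30.
$213,051.30 is at or above the $2,500 minimum.
Rounded to the nearest dollar: $213,051.

$213,051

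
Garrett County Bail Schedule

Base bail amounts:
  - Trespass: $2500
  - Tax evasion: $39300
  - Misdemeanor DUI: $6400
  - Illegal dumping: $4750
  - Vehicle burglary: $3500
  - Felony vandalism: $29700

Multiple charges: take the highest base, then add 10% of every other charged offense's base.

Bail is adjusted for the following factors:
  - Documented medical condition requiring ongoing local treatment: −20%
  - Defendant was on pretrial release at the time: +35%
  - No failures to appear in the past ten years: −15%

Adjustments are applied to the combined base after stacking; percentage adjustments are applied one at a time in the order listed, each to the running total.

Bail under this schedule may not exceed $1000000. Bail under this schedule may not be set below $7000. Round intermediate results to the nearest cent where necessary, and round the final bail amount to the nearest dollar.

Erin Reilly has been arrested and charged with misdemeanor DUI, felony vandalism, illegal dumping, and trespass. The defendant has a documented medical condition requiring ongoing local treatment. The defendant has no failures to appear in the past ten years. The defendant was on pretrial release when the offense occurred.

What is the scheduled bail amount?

Base amounts from the schedule: misdemeanor DUI $6400; felony vandalism $29700; illegal dumping $4750; trespass $2500.
Stacking rule: highest base plus 10% of each additional charge. Highest is felony vandalism at $29700. Additional: $6400 × 10% = $640; $4750 × 10% = $475; $2500 × 10% = $250. Combined base = $29700 + $1365 = $31065.
Documented medical condition requiring ongoing local treatment (−20%): $31065 × 0.8 = $24852.
Defendant was on pretrial release at the time (+35%): $24852 × 1.35 = $33550.20.
No failures to appear in the past ten years (−15%): $33550.20 × 0.85 = $28517.67.
$28517.67 is within the $1000000 maximum.
$28517.67 is at or above the $7000 minimum.
Rounded to the nearest dollar: $28518.

$28518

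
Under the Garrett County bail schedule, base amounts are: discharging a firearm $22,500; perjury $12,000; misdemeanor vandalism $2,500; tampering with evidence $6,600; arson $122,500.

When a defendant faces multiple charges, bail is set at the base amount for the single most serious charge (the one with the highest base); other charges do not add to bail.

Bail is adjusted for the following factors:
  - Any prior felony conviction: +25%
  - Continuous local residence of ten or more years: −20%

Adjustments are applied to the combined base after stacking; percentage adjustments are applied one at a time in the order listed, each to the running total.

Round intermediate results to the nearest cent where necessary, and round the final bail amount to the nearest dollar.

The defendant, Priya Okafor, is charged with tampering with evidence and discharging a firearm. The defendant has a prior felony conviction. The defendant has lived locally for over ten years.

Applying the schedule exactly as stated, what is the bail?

$22,500

Base amounts from the schedule: tampering with evidence $6,600; discharging a firearm $22,500.
Stacking rule: use the highest base only. Highest is discharging a firearm at $22,500. Combined base = $22,500.
Any prior felony conviction (+25%): $22,500 × 1.25 = $28,125.
Continuous local residence of ten or more years (−20%): $28,125 × 0.8 = $22,500.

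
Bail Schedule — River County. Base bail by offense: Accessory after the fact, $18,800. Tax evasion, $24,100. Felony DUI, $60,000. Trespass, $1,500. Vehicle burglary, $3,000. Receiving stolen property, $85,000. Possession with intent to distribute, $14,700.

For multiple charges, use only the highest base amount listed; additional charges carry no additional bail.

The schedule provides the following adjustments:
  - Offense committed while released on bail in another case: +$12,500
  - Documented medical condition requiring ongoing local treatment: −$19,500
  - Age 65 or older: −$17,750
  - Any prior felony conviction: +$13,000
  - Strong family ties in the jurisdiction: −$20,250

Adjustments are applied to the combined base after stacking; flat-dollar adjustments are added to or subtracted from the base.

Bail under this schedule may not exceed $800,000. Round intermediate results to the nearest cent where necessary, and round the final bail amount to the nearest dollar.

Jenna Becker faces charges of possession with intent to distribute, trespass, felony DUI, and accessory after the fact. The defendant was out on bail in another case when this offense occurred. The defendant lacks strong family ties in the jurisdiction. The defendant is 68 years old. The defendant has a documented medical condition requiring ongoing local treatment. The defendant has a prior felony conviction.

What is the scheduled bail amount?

Base amounts from the schedule: possession with intent to distribute $14,700; trespass $1,500; felony DUI $60,000; accessory after the fact $18,800.
Stacking rule: use the highest base only. Highest is felony DUI at $60,000. Combined base = $60,000.
Offense committed while released on bail in another case (+$12,500 flat): $60,000 + $12,500 = $72,500.
Documented medical condition requiring ongoing local treatment (−$19,500 flat): $72,500 − $19,500 = $53,000.
Age 65 or older (−$17,750 flat): $53,000 − $17,750 = $35,250.
Any prior felony conviction (+$13,000 flat): $35,250 + $13,000 = $48,250.
$48,250 is within the $800,000 maximum.

$48,250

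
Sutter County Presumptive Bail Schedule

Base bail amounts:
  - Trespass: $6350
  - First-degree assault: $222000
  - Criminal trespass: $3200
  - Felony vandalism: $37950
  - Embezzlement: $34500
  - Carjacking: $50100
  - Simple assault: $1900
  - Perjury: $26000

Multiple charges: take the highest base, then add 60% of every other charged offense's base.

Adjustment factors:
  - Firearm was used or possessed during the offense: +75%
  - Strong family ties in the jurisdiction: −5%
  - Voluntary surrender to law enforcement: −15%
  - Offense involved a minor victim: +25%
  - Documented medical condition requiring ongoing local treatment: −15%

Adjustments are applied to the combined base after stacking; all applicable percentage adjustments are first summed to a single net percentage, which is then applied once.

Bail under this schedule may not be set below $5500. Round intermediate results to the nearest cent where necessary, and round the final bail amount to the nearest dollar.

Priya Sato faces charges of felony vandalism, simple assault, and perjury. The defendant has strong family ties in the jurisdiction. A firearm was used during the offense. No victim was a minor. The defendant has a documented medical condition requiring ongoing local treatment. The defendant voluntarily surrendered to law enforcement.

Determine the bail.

$76566

Base amounts from the schedule: felony vandalism $37950; simple assault $1900; perjury $26000.
Stacking rule: highest base plus 60% of each additional charge. Highest is felony vandalism at $37950. Additional: $1900 × 60% = $1140; $26000 × 60% = $15600. Combined base = $37950 + $16740 = $54690.
Net percentage adjustment: +75% −5% −15% −15% = +40%. $54690 × 1.4 = $76566.
$76566 is at or above the $5500 minimum.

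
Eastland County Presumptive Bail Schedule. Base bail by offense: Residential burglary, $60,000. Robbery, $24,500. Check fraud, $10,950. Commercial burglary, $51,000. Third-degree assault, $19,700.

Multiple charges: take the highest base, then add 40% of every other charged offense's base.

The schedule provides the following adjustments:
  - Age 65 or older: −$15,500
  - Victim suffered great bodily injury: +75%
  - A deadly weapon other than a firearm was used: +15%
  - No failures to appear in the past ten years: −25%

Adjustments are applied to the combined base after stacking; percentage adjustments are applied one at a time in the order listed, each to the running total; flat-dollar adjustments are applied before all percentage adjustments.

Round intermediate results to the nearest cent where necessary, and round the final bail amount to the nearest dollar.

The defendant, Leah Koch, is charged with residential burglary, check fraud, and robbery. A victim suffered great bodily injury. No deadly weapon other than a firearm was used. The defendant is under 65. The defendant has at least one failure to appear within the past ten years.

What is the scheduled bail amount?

$129,815

Base amounts from the schedule: residential burglary $60,000; check fraud $10,950; robbery $24,500.
Stacking rule: highest base plus 40% of each additional charge. Highest is residential burglary at $60,000. Additional: $10,950 × 40% = $4,380; $24,500 × 40% = $9,800. Combined base = $60,000 + $14,180 = $74,180.
Victim suffered great bodily injury (+75%): $74,180 × 1.75 = $129,815.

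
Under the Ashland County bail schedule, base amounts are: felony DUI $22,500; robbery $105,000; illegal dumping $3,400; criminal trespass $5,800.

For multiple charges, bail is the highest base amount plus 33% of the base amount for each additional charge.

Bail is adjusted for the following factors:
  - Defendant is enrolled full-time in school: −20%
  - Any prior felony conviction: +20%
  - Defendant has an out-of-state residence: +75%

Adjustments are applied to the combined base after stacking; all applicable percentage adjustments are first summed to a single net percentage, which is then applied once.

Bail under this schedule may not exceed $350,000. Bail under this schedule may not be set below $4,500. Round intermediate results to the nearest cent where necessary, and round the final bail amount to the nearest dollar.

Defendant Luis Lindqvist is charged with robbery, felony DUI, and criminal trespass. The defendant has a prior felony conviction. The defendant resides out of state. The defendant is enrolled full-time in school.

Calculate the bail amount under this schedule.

Base amounts from the schedule: robbery $105,000; felony DUI $22,500; criminal trespass $5,800.
Stacking rule: highest base plus 33% of each additional charge. Highest is robbery at $105,000. Additional: $22,500 × 33% = $7,425; $5,800 × 33% = $1,914. Combined base = $105,000 + $9,339 = $114,339.
Net percentage adjustment: −20% +20% +75% = +75%. $114,339 × 1.75 = $200,093.25.
$200,093.25 is within the $350,000 maximum.
$200,093.25 is at or above the $4,500 minimum.
Rounded to the nearest dollar: $200,093.

$200,093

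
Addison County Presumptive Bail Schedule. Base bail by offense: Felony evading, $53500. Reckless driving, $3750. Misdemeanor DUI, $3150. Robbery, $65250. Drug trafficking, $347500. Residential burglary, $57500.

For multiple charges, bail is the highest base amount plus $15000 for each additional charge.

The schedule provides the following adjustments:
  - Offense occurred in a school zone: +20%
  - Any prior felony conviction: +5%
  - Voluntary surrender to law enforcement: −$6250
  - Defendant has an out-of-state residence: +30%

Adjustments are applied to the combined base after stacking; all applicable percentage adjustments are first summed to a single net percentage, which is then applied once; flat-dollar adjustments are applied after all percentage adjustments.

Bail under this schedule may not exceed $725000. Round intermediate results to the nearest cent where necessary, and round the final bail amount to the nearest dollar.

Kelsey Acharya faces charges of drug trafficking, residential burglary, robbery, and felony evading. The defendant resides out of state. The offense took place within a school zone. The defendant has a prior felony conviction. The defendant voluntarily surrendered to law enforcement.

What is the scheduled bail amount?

Base amounts from the schedule: drug trafficking $347500; residential burglary $57500; robbery $65250; felony evading $53500.
Stacking rule: highest base plus $15000 per additional charge. Highest is drug trafficking at $347500; 3 additional charges → +$45000. Combined base = $392500.
Net percentage adjustment: +20% +5% +30% = +55%. $392500 × 1.55 = $608375.
Voluntary surrender to law enforcement (−$6250 flat): $608375 − $6250 = $602125.
$602125 is within the $725000 maximum.

$602125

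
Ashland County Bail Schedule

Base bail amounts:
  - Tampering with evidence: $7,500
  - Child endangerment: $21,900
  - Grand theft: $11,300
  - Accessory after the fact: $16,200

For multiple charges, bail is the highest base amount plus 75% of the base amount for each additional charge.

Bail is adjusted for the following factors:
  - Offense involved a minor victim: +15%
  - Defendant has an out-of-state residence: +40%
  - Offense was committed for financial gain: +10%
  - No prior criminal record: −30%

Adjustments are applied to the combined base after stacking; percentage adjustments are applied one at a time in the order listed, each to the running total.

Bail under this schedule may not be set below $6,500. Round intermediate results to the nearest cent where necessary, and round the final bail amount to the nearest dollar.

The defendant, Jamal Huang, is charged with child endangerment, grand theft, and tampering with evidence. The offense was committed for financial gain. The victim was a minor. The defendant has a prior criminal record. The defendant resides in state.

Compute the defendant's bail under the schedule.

$45,540

Base amounts from the schedule: child endangerment $21,900; grand theft $11,300; tampering with evidence $7,500.
Stacking rule: highest base plus 75% of each additional charge. Highest is child endangerment at $21,900. Additional: $11,300 × 75% = $8,475; $7,500 × 75% = $5,625. Combined base = $21,900 + $14,100 = $36,000.
Offense involved a minor victim (+15%): $36,000 × 1.15 = $41,400.
Offense was committed for financial gain (+10%): $41,400 × 1.1 = $45,540.
$45,540 is at or above the $6,500 minimum.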